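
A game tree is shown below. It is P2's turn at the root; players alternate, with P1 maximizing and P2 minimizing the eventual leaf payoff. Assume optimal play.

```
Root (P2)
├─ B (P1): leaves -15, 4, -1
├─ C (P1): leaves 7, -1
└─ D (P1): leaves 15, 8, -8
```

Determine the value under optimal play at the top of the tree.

4

B (P1): max(-15, 4, -1) = 4
C (P1): max(7, -1) = 7
D (P1): max(15, 8, -8) = 15
Root (P2): min(4, 7, 15) = 4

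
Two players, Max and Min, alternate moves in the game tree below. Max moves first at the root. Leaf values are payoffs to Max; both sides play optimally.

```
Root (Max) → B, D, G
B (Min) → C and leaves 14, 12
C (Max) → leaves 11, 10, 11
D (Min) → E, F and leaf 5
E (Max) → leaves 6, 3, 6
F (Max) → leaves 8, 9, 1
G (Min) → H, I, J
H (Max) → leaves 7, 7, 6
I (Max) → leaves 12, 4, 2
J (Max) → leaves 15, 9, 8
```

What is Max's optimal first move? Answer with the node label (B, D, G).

B

C (Max): max(11, 10, 11) = 11
B (Min): min(11, 14, 12) = 11
E (Max): max(6, 3, 6) = 6
F (Max): max(8, 9, 1) = 9
D (Min): min(6, 9, 5) = 5
H (Max): max(7, 7, 6) = 7
I (Max): max(12, 4, 2) = 12
J (Max): max(15, 9, 8) = 15
G (Min): min(7, 12, 15) = 7
Root (Max): max(11, 5, 7) = 11
Max picks the child with the highest value: B (value 11).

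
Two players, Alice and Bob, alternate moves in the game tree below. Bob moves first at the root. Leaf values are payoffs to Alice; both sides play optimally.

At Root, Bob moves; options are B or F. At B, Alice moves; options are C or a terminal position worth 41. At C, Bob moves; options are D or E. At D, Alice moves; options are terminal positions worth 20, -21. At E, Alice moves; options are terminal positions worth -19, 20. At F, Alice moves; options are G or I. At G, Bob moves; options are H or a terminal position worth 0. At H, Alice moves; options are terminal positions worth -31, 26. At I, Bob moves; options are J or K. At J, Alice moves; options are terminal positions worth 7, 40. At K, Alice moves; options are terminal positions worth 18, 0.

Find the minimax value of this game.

D (Alice): max(20, -21) = 20
E (Alice): max(-19, 20) = 20
C (Bob): min(20, 20) = 20
B (Alice): max(20, 41) = 41
H (Alice): max(-31, 26) = 26
G (Bob): min(26, 0) = 0
J (Alice): max(7, 40) = 40
K (Alice): max(18, 0) = 18
I (Bob): min(40, 18) = 18
F (Alice): max(0, 18) = 18
Root (Bob): min(41, 18) = 18

18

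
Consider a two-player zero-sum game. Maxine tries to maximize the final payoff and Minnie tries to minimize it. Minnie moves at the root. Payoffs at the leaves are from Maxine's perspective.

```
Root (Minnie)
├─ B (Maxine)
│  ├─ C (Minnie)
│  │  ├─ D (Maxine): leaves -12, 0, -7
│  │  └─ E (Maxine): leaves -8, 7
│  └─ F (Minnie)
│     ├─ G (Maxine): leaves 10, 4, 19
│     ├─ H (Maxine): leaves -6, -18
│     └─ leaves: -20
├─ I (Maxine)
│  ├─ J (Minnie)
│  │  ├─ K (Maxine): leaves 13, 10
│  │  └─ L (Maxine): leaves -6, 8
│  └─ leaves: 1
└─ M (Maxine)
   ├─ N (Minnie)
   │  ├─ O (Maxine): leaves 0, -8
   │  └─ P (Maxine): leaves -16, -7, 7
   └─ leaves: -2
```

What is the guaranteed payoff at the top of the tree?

D (Maxine): max(-12, 0, -7) = 0
E (Maxine): max(-8, 7) = 7
C (Minnie): min(0, 7) = 0
G (Maxine): max(10, 4, 19) = 19
H (Maxine): max(-6, -18) = -6
F (Minnie): min(19, -6, -20) = -20
B (Maxine): max(0, -20) = 0
K (Maxine): max(13, 10) = 13
L (Maxine): max(-6, 8) = 8
J (Minnie): min(13, 8) = 8
I (Maxine): max(8, 1) = 8
O (Maxine): max(0, -8) = 0
P (Maxine): max(-16, -7, 7) = 7
N (Minnie): min(0, 7) = 0
M (Maxine): max(0, -2) = 0
Root (Minnie): min(0, 8, 0) = 0

0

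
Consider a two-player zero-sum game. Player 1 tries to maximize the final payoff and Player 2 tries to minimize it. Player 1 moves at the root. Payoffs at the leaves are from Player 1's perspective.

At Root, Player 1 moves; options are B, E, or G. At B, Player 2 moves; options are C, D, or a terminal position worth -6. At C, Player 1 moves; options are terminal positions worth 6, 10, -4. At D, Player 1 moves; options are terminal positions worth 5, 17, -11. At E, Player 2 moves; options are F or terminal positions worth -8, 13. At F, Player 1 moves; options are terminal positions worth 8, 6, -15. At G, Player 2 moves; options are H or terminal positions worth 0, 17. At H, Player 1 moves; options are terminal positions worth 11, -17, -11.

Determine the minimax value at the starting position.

0

C (Player 1): max(6, 10, -4) = 10
D (Player 1): max(5, 17, -11) = 17
B (Player 2): min(10, 17, -6) = -6
F (Player 1): max(8, 6, -15) = 8
E (Player 2): min(8, -8, 13) = -8
H (Player 1): max(11, -17, -11) = 11
G (Player 2): min(11, 0, 17) = 0
Root (Player 1): max(-6, -8, 0) = 0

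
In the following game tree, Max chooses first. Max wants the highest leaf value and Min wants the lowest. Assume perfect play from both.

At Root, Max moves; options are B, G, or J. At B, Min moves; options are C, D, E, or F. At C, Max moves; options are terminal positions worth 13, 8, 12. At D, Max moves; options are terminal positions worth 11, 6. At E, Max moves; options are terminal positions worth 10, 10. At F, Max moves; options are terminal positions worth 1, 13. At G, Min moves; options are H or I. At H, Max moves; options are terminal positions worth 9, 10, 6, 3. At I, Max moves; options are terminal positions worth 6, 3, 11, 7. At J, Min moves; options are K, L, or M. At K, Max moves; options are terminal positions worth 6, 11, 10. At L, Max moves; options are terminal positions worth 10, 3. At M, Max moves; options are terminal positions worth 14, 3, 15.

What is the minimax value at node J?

K: max(6, 11, 10) = 11
L: max(10, 3) = 10
M: max(14, 3, 15) = 15
J: min(11, 10, 15) = 10

10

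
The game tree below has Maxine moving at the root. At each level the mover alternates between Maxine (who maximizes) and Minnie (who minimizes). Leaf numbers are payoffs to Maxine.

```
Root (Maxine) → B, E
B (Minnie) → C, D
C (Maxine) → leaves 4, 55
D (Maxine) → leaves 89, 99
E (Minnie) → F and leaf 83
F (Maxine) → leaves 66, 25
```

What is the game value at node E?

F: max(66, 25) = 66
E: min(66, 83) = 66

66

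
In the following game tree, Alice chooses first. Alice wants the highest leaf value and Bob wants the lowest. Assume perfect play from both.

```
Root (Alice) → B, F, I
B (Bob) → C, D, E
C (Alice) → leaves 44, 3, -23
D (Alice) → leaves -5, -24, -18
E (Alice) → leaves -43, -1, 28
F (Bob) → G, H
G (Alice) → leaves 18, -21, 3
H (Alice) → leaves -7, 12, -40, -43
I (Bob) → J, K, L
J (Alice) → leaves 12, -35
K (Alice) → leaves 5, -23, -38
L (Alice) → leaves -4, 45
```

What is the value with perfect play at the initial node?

12

C (Alice): max(44, 3, -23) = 44
D (Alice): max(-5, -24, -18) = -5
E (Alice): max(-43, -1, 28) = 28
B (Bob): min(44, -5, 28) = -5
G (Alice): max(18, -21, 3) = 18
H (Alice): max(-7, 12, -40, -43) = 12
F (Bob): min(18, 12) = 12
J (Alice): max(12, -35) = 12
K (Alice): max(5, -23, -38) = 5
L (Alice): max(-4, 45) = 45
I (Bob): min(12, 5, 45) = 5
Root (Alice): max(-5, 12, 5) = 12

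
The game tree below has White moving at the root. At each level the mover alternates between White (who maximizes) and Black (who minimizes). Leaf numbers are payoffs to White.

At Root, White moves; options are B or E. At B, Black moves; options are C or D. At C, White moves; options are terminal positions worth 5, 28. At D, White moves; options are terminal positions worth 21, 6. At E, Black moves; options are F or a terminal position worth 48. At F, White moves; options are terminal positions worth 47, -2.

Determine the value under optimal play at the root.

C (White): max(5, 28) = 28
D (White): max(21, 6) = 21
B (Black): min(28, 21) = 21
F (White): max(47, -2) = 47
E (Black): min(47, 48) = 47
Root (White): max(21, 47) = 47

47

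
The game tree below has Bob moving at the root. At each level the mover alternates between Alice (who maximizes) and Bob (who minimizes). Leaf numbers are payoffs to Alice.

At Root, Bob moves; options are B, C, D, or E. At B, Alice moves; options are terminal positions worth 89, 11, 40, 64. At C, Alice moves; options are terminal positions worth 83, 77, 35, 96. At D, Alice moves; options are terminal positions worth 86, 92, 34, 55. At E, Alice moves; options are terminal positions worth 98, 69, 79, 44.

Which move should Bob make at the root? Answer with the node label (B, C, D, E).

B (Alice): max(89, 11, 40, 64) = 89
C (Alice): max(83, 77, 35, 96) = 96
D (Alice): max(86, 92, 34, 55) = 92
E (Alice): max(98, 69, 79, 44) = 98
Root (Bob): min(89, 96, 92, 98) = 89
Bob picks the child with the lowest value: B (value 89).

B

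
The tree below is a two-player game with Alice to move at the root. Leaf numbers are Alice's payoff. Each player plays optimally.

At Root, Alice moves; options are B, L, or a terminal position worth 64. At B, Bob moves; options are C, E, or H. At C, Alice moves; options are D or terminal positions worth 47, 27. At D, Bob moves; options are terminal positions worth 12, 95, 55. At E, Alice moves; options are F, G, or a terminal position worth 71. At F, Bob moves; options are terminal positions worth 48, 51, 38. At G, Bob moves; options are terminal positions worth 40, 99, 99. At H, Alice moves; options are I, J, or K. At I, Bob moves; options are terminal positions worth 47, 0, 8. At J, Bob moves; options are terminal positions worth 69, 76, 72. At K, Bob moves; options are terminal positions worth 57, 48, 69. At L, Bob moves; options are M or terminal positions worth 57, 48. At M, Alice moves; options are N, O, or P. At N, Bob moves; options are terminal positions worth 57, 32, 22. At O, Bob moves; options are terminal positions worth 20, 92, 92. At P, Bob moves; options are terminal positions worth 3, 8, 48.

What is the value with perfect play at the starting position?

D (Bob): min(12, 95, 55) = 12
C (Alice): max(12, 47, 27) = 47
F (Bob): min(48, 51, 38) = 38
G (Bob): min(40, 99, 99) = 40
E (Alice): max(38, 40, 71) = 71
I (Bob): min(47, 0, 8) = 0
J (Bob): min(69, 76, 72) = 69
K (Bob): min(57, 48, 69) = 48
H (Alice): max(0, 69, 48) = 69
B (Bob): min(47, 71, 69) = 47
N (Bob): min(57, 32, 22) = 22
O (Bob): min(20, 92, 92) = 20
P (Bob): min(3, 8, 48) = 3
M (Alice): max(22, 20, 3) = 22
L (Bob): min(22, 57, 48) = 22
Root (Alice): max(47, 22, 64) = 64

64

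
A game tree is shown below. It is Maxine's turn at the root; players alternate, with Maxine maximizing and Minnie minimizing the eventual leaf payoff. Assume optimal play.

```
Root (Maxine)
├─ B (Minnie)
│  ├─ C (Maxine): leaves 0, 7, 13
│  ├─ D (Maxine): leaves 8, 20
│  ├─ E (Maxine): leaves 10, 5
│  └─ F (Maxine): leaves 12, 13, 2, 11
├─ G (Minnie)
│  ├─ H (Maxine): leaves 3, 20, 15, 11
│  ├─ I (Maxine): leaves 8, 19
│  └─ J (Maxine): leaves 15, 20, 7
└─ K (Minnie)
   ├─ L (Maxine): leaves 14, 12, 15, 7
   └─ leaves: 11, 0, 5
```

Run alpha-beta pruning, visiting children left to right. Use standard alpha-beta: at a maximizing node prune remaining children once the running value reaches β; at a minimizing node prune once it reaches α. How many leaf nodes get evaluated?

C [α=-∞,β=+∞]: v=13
D [α=-∞,β=13]: v=20
E [α=-∞,β=13]: v=10
F [α=-∞,β=10]: v=12 after child 1 ≥ β → β-cutoff, skip 3
B [α=-∞,β=+∞]: v=10
H [α=10,β=+∞]: v=20
I [α=10,β=20]: v=19
J [α=10,β=19]: v=20 after child 2 ≥ β → β-cutoff, skip 1
G [α=10,β=+∞]: v=19
L [α=19,β=+∞]: v=15
K [α=19,β=+∞]: v=15 after child 1 ≤ α → α-cutoff, skip 3
Root [α=-∞,β=+∞]: v=19
Leaves evaluated: 20 of 27.

20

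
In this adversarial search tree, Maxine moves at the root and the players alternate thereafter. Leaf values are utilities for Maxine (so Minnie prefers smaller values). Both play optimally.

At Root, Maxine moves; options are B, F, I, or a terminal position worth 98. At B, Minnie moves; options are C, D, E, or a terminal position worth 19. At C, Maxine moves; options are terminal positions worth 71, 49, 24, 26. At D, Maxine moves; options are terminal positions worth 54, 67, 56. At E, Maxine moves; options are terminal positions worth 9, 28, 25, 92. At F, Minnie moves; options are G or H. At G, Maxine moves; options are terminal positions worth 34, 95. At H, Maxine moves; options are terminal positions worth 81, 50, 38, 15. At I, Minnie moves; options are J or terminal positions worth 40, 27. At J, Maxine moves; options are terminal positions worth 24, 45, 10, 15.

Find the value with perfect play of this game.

98

C (Maxine): max(71, 49, 24, 26) = 71
D (Maxine): max(54, 67, 56) = 67
E (Maxine): max(9, 28, 25, 92) = 92
B (Minnie): min(71, 67, 92, 19) = 19
G (Maxine): max(34, 95) = 95
H (Maxine): max(81, 50, 38, 15) = 81
F (Minnie): min(95, 81) = 81
J (Maxine): max(24, 45, 10, 15) = 45
I (Minnie): min(45, 40, 27) = 27
Root (Maxine): max(19, 81, 27, 98) = 98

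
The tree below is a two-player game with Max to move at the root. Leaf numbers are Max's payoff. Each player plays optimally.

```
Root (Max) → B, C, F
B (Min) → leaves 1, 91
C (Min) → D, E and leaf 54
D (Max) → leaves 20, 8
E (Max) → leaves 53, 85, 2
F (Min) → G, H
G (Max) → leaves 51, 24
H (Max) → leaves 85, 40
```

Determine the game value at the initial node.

51

B (Min): min(1, 91) = 1
D (Max): max(20, 8) = 20
E (Max): max(53, 85, 2) = 85
C (Min): min(20, 85, 54) = 20
G (Max): max(51, 24) = 51
H (Max): max(85, 40) = 85
F (Min): min(51, 85) = 51
Root (Max): max(1, 20, 51) = 51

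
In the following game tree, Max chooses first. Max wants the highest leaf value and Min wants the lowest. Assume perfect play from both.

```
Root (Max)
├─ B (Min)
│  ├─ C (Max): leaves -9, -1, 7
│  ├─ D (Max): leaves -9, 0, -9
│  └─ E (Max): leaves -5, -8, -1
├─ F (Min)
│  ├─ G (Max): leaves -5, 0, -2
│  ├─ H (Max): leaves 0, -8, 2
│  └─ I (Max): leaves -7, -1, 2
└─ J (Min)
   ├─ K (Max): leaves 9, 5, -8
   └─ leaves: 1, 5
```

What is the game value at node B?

-1

C: max(-9, -1, 7) = 7
D: max(-9, 0, -9) = 0
E: max(-5, -8, -1) = -1
B: min(7, 0, -1) = -1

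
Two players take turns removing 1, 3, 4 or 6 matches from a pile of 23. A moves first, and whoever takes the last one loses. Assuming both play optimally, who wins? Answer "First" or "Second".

First

Positions where the player to move wins (W) vs loses (L):
i:   0  1  2  3  4  5  6  7  8  9 10 11 12 13 14 15 16 17 18 19 20 21 22 23
     W  L  W  L  W  W  W  W  L  W  L  W  W  W  W  L  W  L  W  W  W  W  L  W
Position 23 is W, so the first player wins.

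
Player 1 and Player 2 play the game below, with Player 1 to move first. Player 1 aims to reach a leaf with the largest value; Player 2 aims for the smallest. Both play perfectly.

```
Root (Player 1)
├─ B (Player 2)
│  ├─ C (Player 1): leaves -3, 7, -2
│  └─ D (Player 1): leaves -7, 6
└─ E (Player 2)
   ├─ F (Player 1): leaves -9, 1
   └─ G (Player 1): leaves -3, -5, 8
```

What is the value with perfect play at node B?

6

C: max(-3, 7, -2) = 7
D: max(-7, 6) = 6
B: min(7, 6) = 6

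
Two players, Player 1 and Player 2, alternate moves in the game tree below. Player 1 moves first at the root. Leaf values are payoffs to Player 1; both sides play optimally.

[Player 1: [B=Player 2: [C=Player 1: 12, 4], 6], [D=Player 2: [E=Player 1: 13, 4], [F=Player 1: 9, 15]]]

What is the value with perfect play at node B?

6

C: max(12, 4) = 12
B: min(12, 6) = 6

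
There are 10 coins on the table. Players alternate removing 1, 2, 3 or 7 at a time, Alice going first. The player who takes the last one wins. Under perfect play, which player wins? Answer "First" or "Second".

Positions where the player to move wins (W) vs loses (L):
i:   0  1  2  3  4  5  6  7  8  9 10
     L  W  W  W  L  W  W  W  L  W  W
Position 10 is W, so the first player wins.

First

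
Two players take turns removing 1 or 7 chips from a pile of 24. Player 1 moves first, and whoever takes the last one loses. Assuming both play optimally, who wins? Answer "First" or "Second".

i:   0  1  2  3  4  5  6  7  8  9 10 11 12 13 14 15 16 17 18 19 20 21 22 23 24
     W  L  W  L  W  L  W  L  W  L  W  L  W  L  W  L  W  L  W  L  W  L  W  L  W
Position 24 is W, so the first player wins.

First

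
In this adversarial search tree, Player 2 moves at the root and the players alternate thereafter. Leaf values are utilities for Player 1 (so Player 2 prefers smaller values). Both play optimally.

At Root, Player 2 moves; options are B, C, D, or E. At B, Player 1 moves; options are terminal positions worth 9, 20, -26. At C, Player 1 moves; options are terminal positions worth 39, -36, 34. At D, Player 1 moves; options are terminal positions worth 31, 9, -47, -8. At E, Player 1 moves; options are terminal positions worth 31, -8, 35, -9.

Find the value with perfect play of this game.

B (Player 1): max(9, 20, -26) = 20
C (Player 1): max(39, -36, 34) = 39
D (Player 1): max(31, 9, -47, -8) = 31
E (Player 1): max(31, -8, 35, -9) = 35
Root (Player 2): min(20, 39, 31, 35) = 20

20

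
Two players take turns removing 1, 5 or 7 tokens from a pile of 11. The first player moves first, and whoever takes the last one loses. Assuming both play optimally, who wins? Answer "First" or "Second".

Second

Positions where the player to move wins (W) vs loses (L):
i:   0  1  2  3  4  5  6  7  8  9 10 11
     W  L  W  L  W  L  W  L  W  L  W  L
Position 11 is L, so the second player wins.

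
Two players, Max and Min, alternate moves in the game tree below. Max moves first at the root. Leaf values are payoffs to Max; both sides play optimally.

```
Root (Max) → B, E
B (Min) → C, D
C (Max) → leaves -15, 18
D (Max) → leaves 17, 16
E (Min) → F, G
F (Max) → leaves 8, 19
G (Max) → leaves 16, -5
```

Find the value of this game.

C (Max): max(-15, 18) = 18
D (Max): max(17, 16) = 17
B (Min): min(18, 17) = 17
F (Max): max(8, 19) = 19
G (Max): max(16, -5) = 16
E (Min): min(19, 16) = 16
Root (Max): max(17, 16) = 17

17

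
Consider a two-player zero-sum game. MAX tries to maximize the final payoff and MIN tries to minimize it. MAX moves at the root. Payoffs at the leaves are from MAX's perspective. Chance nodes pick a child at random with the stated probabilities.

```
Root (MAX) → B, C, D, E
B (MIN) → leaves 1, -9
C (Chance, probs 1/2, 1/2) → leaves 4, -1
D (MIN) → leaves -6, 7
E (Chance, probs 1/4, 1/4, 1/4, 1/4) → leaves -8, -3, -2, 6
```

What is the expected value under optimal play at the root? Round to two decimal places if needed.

1.5

B (MIN): min(1, -9) = -9
C (Chance): 1/2·4 + 1/2·-1 = 1.5
D (MIN): min(-6, 7) = -6
E (Chance): 1/4·-8 + 1/4·-3 + 1/4·-2 + 1/4·6 = -1.75
Root (MAX): max(-9, 1.5, -6, -1.75) = 1.5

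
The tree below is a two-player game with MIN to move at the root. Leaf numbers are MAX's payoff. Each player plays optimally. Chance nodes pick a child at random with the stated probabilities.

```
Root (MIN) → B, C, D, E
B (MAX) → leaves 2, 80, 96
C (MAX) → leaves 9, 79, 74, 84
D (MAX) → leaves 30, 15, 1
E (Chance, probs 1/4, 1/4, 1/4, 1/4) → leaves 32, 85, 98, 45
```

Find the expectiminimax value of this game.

30

B (MAX): max(2, 80, 96) = 96
C (MAX): max(9, 79, 74, 84) = 84
D (MAX): max(30, 15, 1) = 30
E (Chance): 1/4·32 + 1/4·85 + 1/4·98 + 1/4·45 = 65
Root (MIN): min(96, 84, 30, 65) = 30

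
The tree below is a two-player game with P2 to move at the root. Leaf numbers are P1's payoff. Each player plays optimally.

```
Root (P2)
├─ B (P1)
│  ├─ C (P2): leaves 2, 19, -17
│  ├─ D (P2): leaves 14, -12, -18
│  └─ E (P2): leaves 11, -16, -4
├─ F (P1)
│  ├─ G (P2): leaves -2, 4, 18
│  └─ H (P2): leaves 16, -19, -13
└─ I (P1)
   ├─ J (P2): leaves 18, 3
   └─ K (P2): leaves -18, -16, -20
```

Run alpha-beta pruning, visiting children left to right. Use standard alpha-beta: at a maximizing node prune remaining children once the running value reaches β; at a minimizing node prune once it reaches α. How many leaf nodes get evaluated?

C [α=-∞,β=+∞]: v=-17
D [α=-17,β=+∞]: v=-18
E [α=-17,β=+∞]: v=-16
B [α=-∞,β=+∞]: v=-16
G [α=-∞,β=-16]: v=-2
F [α=-∞,β=-16]: v=-2 after child 1 ≥ β → β-cutoff, skip 1
J [α=-∞,β=-16]: v=3
I [α=-∞,β=-16]: v=3 after child 1 ≥ β → β-cutoff, skip 1
Root [α=-∞,β=+∞]: v=-16
Leaves evaluated: 14 of 20.

14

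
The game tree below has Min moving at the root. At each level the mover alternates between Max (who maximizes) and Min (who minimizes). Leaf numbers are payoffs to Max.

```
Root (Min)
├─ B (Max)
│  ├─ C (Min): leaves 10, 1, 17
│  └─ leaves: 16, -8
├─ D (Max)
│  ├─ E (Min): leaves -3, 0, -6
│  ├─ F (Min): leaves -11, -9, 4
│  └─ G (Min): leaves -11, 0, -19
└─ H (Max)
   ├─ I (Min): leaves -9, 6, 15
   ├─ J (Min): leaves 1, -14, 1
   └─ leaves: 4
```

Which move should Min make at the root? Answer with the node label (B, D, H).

D

C (Min): min(10, 1, 17) = 1
B (Max): max(1, 16, -8) = 16
E (Min): min(-3, 0, -6) = -6
F (Min): min(-11, -9, 4) = -11
G (Min): min(-11, 0, -19) = -19
D (Max): max(-6, -11, -19) = -6
I (Min): min(-9, 6, 15) = -9
J (Min): min(1, -14, 1) = -14
H (Max): max(-9, -14, 4) = 4
Root (Min): min(16, -6, 4) = -6
Min picks the child with the lowest value: D (value -6).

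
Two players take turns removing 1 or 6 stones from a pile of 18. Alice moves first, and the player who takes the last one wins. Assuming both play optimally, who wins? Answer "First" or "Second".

i:   0  1  2  3  4  5  6  7  8  9 10 11 12 13 14 15 16 17 18
     L  W  L  W  L  W  W  L  W  L  W  L  W  W  L  W  L  W  L
Position 18 is L, so the second player wins.

Second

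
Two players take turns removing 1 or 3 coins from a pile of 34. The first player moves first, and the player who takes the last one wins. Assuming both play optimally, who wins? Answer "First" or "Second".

i:   0  1  2  3  4  5  6  7  8  9 10 11 12 13 14 15 16 17 18 19 20 21 22 23 24 25 26 27 28 29 30 31 32 33 34
     L  W  L  W  L  W  L  W  L  W  L  W  L  W  L  W  L  W  L  W  L  W  L  W  L  W  L  W  L  W  L  W  L  W  L
Position 34 is L, so the second player wins.

Second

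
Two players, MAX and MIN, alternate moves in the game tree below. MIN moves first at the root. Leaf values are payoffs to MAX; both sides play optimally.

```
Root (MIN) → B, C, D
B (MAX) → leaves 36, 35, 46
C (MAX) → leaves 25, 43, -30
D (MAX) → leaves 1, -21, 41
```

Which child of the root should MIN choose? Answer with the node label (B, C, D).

B (MAX): max(36, 35, 46) = 46
C (MAX): max(25, 43, -30) = 43
D (MAX): max(1, -21, 41) = 41
Root (MIN): min(46, 43, 41) = 41
MIN picks the child with the lowest value: D (value 41).

D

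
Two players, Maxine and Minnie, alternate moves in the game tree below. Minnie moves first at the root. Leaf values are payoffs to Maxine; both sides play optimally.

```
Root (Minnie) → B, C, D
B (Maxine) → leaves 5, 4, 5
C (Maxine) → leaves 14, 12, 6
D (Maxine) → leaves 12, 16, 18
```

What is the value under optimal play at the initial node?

5

B (Maxine): max(5, 4, 5) = 5
C (Maxine): max(14, 12, 6) = 14
D (Maxine): max(12, 16, 18) = 18
Root (Minnie): min(5, 14, 18) = 5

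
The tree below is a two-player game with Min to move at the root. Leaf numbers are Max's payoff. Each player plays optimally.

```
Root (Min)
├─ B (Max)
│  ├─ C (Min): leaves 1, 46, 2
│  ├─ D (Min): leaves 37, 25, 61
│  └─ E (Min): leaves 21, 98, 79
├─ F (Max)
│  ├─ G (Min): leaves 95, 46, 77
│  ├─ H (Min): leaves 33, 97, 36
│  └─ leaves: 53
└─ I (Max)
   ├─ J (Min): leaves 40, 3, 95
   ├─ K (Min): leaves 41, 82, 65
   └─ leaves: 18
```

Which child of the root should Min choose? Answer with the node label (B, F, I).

B

C (Min): min(1, 46, 2) = 1
D (Min): min(37, 25, 61) = 25
E (Min): min(21, 98, 79) = 21
B (Max): max(1, 25, 21) = 25
G (Min): min(95, 46, 77) = 46
H (Min): min(33, 97, 36) = 33
F (Max): max(46, 33, 53) = 53
J (Min): min(40, 3, 95) = 3
K (Min): min(41, 82, 65) = 41
I (Max): max(3, 41, 18) = 41
Root (Min): min(25, 53, 41) = 25
Min picks the child with the lowest value: B (value 25).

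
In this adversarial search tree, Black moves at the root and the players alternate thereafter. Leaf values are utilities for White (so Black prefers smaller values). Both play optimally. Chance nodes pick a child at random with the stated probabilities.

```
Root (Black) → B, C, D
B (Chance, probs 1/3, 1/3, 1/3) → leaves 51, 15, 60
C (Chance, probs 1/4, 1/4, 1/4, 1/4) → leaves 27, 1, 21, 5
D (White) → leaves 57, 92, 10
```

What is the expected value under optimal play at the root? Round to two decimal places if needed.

B (Chance): 1/3·51 + 1/3·15 + 1/3·60 = 42
C (Chance): 1/4·27 + 1/4·1 + 1/4·21 + 1/4·5 = 13.5
D (White): max(57, 92, 10) = 92
Root (Black): min(42, 13.5, 92) = 13.5

13.5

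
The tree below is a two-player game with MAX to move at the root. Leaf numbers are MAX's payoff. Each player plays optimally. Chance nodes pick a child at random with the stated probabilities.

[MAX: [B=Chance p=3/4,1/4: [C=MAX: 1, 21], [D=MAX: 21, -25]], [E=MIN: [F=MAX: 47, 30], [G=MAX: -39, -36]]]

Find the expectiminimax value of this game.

21

C (MAX): max(1, 21) = 21
D (MAX): max(21, -25) = 21
B (Chance): 3/4·21 + 1/4·21 = 21
F (MAX): max(47, 30) = 47
G (MAX): max(-39, -36) = -36
E (MIN): min(47, -36) = -36
Root (MAX): max(21, -36) = 21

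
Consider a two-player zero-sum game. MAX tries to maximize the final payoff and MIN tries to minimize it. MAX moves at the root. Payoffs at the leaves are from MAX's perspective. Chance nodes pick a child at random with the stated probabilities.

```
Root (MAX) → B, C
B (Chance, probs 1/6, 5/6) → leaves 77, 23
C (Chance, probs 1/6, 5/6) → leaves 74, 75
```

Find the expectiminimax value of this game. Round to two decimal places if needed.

74.83

B (Chance): 1/6·77 + 5/6·23 = 32
C (Chance): 1/6·74 + 5/6·75 = 74.83
Root (MAX): max(32, 74.83) = 74.83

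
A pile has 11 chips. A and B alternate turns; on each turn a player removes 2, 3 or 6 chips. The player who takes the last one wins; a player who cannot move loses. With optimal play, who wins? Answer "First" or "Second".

First

Compute winning (W) and losing (L) positions by backward induction:
i:   0  1  2  3  4  5  6  7  8  9 10 11
     L  L  W  W  W  L  W  W  W  L  L  W
Position 11 is W, so the first player wins.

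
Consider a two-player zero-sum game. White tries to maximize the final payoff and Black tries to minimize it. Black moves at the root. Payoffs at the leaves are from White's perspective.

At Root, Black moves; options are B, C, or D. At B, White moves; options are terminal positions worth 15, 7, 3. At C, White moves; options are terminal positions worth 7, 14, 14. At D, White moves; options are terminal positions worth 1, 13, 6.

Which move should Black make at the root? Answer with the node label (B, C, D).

D

B (White): max(15, 7, 3) = 15
C (White): max(7, 14, 14) = 14
D (White): max(1, 13, 6) = 13
Root (Black): min(15, 14, 13) = 13
Black picks the child with the lowest value: D (value 13).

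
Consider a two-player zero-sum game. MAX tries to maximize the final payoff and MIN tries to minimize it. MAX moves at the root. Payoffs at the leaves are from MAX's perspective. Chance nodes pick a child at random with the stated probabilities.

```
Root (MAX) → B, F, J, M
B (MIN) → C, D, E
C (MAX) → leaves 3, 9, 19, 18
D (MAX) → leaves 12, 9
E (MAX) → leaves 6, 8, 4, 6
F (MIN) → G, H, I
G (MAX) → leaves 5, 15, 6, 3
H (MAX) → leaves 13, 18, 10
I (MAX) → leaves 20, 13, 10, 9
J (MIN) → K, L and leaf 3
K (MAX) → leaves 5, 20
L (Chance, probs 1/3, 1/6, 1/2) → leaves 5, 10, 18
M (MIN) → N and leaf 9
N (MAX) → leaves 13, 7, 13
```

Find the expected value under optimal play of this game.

15

C (MAX): max(3, 9, 19, 18) = 19
D (MAX): max(12, 9) = 12
E (MAX): max(6, 8, 4, 6) = 8
B (MIN): min(19, 12, 8) = 8
G (MAX): max(5, 15, 6, 3) = 15
H (MAX): max(13, 18, 10) = 18
I (MAX): max(20, 13, 10, 9) = 20
F (MIN): min(15, 18, 20) = 15
K (MAX): max(5, 20) = 20
L (Chance): 1/3·5 + 1/6·10 + 1/2·18 = 12.33
J (MIN): min(20, 12.33, 3) = 3
N (MAX): max(13, 7, 13) = 13
M (MIN): min(13, 9) = 9
Root (MAX): max(8, 15, 3, 9) = 15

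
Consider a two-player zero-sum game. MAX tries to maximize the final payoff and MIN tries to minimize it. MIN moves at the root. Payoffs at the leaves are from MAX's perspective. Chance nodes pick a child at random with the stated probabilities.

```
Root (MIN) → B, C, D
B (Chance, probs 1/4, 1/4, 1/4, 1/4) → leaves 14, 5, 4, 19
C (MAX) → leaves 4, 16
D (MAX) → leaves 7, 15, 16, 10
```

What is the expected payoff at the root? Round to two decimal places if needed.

10.5

B (Chance): 1/4·14 + 1/4·5 + 1/4·4 + 1/4·19 = 10.5
C (MAX): max(4, 16) = 16
D (MAX): max(7, 15, 16, 10) = 16
Root (MIN): min(10.5, 16, 16) = 10.5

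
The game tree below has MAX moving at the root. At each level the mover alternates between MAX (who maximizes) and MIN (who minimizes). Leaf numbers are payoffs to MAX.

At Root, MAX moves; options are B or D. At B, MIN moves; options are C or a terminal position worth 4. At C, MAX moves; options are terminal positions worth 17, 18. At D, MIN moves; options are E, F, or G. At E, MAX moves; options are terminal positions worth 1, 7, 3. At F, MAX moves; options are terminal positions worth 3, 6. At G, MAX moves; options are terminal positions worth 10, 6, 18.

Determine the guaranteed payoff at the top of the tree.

6

C (MAX): max(17, 18) = 18
B (MIN): min(18, 4) = 4
E (MAX): max(1, 7, 3) = 7
F (MAX): max(3, 6) = 6
G (MAX): max(10, 6, 18) = 18
D (MIN): min(7, 6, 18) = 6
Root (MAX): max(4, 6) = 6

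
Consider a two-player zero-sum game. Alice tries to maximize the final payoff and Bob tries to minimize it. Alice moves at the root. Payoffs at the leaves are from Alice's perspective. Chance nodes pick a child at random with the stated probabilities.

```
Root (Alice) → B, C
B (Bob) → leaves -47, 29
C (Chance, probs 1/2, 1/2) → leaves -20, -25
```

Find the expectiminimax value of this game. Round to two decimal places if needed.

B (Bob): min(-47, 29) = -47
C (Chance): 1/2·-20 + 1/2·-25 = -22.5
Root (Alice): max(-47, -22.5) = -22.5

-22.5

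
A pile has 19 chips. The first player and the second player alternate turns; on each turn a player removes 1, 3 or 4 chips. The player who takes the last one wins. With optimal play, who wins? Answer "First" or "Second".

First

i:   0  1  2  3  4  5  6  7  8  9 10 11 12 13 14 15 16 17 18 19
     L  W  L  W  W  W  W  L  W  L  W  W  W  W  L  W  L  W  W  W
Position 19 is W, so the first player wins.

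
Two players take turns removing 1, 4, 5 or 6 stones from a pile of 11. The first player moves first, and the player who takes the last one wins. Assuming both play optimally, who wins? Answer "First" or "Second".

Compute winning (W) and losing (L) positions by backward induction:
i:   0  1  2  3  4  5  6  7  8  9 10 11
     L  W  L  W  W  W  W  W  W  L  W  L
Position 11 is L, so the second player wins.

Second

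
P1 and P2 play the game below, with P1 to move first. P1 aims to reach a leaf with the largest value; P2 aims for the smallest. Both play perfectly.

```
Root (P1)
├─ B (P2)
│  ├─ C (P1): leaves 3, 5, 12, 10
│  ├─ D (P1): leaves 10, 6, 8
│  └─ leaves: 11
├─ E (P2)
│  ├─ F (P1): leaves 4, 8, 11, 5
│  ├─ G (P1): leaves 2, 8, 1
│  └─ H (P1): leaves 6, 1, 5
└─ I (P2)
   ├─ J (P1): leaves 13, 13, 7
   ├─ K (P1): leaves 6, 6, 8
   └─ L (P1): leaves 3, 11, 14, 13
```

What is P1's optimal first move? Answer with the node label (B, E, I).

B

C (P1): max(3, 5, 12, 10) = 12
D (P1): max(10, 6, 8) = 10
B (P2): min(12, 10, 11) = 10
F (P1): max(4, 8, 11, 5) = 11
G (P1): max(2, 8, 1) = 8
H (P1): max(6, 1, 5) = 6
E (P2): min(11, 8, 6) = 6
J (P1): max(13, 13, 7) = 13
K (P1): max(6, 6, 8) = 8
L (P1): max(3, 11, 14, 13) = 14
I (P2): min(13, 8, 14) = 8
Root (P1): max(10, 6, 8) = 10
P1 picks the child with the highest value: B (value 10).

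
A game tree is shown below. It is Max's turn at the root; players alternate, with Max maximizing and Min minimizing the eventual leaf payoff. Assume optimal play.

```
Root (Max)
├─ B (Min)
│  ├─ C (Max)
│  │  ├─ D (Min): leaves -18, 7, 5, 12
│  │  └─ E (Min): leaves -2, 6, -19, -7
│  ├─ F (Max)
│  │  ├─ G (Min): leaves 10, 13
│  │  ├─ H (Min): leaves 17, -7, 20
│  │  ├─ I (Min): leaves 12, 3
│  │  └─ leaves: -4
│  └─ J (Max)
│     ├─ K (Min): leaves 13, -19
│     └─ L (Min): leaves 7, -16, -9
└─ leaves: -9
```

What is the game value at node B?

-18

D: min(-18, 7, 5, 12) = -18
E: min(-2, 6, -19, -7) = -19
C: max(-18, -19) = -18
G: min(10, 13) = 10
H: min(17, -7, 20) = -7
I: min(12, 3) = 3
F: max(10, -7, 3, -4) = 10
K: min(13, -19) = -19
L: min(7, -16, -9) = -16
J: max(-19, -16) = -16
B: min(-18, 10, -16) = -18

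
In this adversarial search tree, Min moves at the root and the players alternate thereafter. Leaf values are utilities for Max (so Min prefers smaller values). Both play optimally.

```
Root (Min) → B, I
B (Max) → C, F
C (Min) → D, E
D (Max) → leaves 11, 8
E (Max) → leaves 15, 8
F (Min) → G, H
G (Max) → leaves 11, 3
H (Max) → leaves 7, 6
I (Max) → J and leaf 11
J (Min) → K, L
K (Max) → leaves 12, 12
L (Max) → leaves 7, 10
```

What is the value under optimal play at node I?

11

K: max(12, 12) = 12
L: max(7, 10) = 10
J: min(12, 10) = 10
I: max(10, 11) = 11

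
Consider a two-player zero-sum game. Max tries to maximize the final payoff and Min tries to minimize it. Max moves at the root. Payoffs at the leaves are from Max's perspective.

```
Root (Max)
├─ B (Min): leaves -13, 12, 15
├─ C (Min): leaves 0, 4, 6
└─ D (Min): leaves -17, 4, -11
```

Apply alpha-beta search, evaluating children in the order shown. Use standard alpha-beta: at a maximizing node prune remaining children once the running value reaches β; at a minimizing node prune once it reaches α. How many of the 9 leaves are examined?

7

B [α=-∞,β=+∞]: v=-13
C [α=-13,β=+∞]: v=0
D [α=0,β=+∞]: v=-17 after child 1 ≤ α → α-cutoff, skip 2
Root [α=-∞,β=+∞]: v=0
Leaves evaluated: 7 of 9.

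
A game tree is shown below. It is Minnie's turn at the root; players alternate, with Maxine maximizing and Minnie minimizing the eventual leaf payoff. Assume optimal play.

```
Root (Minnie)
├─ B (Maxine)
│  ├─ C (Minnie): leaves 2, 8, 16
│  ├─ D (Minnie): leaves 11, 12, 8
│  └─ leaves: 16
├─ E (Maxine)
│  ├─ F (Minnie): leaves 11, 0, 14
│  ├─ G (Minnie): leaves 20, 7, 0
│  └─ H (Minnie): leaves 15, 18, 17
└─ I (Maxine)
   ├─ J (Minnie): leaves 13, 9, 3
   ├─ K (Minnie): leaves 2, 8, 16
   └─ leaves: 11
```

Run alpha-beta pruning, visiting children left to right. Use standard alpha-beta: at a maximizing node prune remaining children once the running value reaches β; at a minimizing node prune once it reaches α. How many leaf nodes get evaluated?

21

C [α=-∞,β=+∞]: v=2
D [α=2,β=+∞]: v=8
B [α=-∞,β=+∞]: v=16
F [α=-∞,β=16]: v=0
G [α=0,β=16]: v=0
H [α=0,β=16]: v=15
E [α=-∞,β=16]: v=15
J [α=-∞,β=15]: v=3
K [α=3,β=15]: v=2 after child 1 ≤ α → α-cutoff, skip 2
I [α=-∞,β=15]: v=11
Root [α=-∞,β=+∞]: v=11
Leaves evaluated: 21 of 23.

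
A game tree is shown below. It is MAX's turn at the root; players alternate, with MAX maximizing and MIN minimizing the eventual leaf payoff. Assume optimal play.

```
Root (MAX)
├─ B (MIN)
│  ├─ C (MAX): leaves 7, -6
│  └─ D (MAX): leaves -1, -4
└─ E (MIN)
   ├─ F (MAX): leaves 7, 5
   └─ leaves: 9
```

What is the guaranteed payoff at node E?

7

F: max(7, 5) = 7
E: min(7, 9) = 7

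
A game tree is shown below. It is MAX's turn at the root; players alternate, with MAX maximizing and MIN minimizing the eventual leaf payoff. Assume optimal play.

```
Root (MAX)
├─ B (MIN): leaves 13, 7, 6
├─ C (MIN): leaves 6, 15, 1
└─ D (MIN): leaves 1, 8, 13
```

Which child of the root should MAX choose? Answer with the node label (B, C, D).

B

B (MIN): min(13, 7, 6) = 6
C (MIN): min(6, 15, 1) = 1
D (MIN): min(1, 8, 13) = 1
Root (MAX): max(6, 1, 1) = 6
MAX picks the child with the highest value: B (value 6).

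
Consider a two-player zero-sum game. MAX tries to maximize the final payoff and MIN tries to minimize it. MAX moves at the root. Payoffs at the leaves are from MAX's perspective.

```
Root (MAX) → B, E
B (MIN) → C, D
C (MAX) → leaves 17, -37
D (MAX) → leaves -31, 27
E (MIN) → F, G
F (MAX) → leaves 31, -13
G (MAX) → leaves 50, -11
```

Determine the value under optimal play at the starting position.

C (MAX): max(17, -37) = 17
D (MAX): max(-31, 27) = 27
B (MIN): min(17, 27) = 17
F (MAX): max(31, -13) = 31
G (MAX): max(50, -11) = 50
E (MIN): min(31, 50) = 31
Root (MAX): max(17, 31) = 31

31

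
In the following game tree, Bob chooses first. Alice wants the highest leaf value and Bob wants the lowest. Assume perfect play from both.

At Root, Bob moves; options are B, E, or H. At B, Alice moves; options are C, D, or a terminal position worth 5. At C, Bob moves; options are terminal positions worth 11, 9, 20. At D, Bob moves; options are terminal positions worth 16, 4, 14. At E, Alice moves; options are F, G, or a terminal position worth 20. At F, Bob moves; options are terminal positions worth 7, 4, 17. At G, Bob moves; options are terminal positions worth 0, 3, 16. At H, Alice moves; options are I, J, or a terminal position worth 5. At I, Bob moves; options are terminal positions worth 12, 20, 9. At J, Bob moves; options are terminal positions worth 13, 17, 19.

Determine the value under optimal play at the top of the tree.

C (Bob): min(11, 9, 20) = 9
D (Bob): min(16, 4, 14) = 4
B (Alice): max(9, 4, 5) = 9
F (Bob): min(7, 4, 17) = 4
G (Bob): min(0, 3, 16) = 0
E (Alice): max(4, 0, 20) = 20
I (Bob): min(12, 20, 9) = 9
J (Bob): min(13, 17, 19) = 13
H (Alice): max(9, 13, 5) = 13
Root (Bob): min(9, 20, 13) = 9

9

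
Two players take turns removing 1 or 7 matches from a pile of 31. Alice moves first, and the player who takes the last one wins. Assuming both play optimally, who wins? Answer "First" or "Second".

W/L table (W = player to move can force a win):
i:   0  1  2  3  4  5  6  7  8  9 10 11 12 13 14 15 16 17 18 19 20 21 22 23 24 25 26 27 28 29 30 31
     L  W  L  W  L  W  L  W  L  W  L  W  L  W  L  W  L  W  L  W  L  W  L  W  L  W  L  W  L  W  L  W
Position 31 is W, so the first player wins.

First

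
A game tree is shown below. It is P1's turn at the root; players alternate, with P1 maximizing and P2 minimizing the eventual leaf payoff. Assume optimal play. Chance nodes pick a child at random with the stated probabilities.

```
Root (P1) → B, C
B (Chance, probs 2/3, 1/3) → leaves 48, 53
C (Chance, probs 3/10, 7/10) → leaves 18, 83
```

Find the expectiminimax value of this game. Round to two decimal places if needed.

63.5

B (Chance): 2/3·48 + 1/3·53 = 49.67
C (Chance): 3/10·18 + 7/10·83 = 63.5
Root (P1): max(49.67, 63.5) = 63.5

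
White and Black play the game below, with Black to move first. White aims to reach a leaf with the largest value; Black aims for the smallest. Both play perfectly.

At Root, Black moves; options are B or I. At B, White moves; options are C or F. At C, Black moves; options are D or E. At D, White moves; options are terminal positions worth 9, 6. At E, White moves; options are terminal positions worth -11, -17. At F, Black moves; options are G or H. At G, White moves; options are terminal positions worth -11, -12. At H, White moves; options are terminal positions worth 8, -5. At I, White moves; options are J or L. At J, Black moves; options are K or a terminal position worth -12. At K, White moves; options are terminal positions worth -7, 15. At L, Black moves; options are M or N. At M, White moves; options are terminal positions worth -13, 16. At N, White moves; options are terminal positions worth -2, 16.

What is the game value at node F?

-11

G: max(-11, -12) = -11
H: max(8, -5) = 8
F: min(-11, 8) = -11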